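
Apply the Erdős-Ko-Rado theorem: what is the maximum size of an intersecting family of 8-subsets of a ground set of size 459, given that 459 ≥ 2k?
max |F| = C(458, 7) = 800976677436728

Erdős-Ko-Rado (1961): when n ≥ 2k, max |F| = C(n−1, k−1). The bound is attained by the star {A : i ∈ A} for any fixed i ∈ [n]. Here C(459−1, 8−1) = C(458, 7) = 800976677436728.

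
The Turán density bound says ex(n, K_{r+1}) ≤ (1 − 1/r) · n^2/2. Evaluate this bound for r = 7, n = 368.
Turán density bound = (6/7) · 368^2/2 = 406272/7 ≈ 58038.8571

Turán's theorem: ex(n, K_{r+1}) is achieved by the complete r-partite Turán graph T(n, r) with parts as balanced as possible, and is at most (1 − 1/r) · n^2/2. For r = 7, n = 368: the density bound is (6/7) · 135424/2 = 406272/7 ≈ 58038.8571. The integer-valued extremum is e(T(368, 7)) = 58038, which is strictly less than the density bound 406272/7 since 7 ∤ 368 (the parts of T(368, 7) cannot all be equal).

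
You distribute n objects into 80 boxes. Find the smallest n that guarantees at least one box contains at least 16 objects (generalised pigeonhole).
n = (16 − 1)·80 + 1 = 1201

By the generalised pigeonhole principle, to guarantee some box contains ≥ r objects we need more than (r − 1) · k objects total. Threshold: n = (r − 1) · k + 1. With r = 16 and k = 80: n = 15 · 80 + 1 = 1200 + 1 = 1201. For n = 1200 = 15 · 80, we can put exactly 15 objects in every box, avoiding 16 in any single one — so 1201 is tight.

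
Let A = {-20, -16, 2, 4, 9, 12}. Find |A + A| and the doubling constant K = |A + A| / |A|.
K = |A + A| / |A| = 21/6 = 7/2

Enumerate A + A = {a + b : a, b ∈ A}. With |A| = 6, there are |A|^2 = 36 ordered sum pairs; collecting distinct values, A + A = {-40, -36, -32, -18, -16, -14, -12, -11, -8, -7, -4, 4, 6, 8, 11, 13, 14, 16, 18, 21, 24}, so |A + A| = 21. Thus K = 21/6 = 7/2. For comparison, the minimum possible |A + A| over all 6-element sets is 2·6 − 1 = 11 (so min K = 11/6), attained only by arithmetic progressions.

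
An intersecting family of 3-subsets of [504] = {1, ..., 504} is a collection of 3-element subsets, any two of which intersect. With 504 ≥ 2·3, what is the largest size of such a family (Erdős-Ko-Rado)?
max |F| = C(503, 2) = 126253

The Erdős-Ko-Rado theorem states: for n ≥ 2k, an intersecting family of k-subsets of an n-element set has size at most C(n − 1, k − 1), with equality for 'star' families {A ⊆ [n] : |A| = k, i ∈ A} (fix an element i). For n = 504, k = 3: C(503, 2) = 126253.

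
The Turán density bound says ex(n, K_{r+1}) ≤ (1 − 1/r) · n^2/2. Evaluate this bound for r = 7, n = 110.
Turán density bound = (6/7) · 110^2/2 = 36300/7 ≈ 5185.7143

Turán's theorem: ex(n, K_{r+1}) is achieved by the complete r-partite Turán graph T(n, r) with parts as balanced as possible, and is at most (1 − 1/r) · n^2/2. For r = 7, n = 110: the density bound is (6/7) · 12100/2 = 36300/7 ≈ 5185.7143. The integer-valued extremum is e(T(110, 7)) = 5185, which is strictly less than the density bound 36300/7 since 7 ∤ 110 (the parts of T(110, 7) cannot all be equal).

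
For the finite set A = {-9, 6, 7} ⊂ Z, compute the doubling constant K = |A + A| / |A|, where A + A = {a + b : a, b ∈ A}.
K = |A + A| / |A| = 6/3 = 2

Enumerate A + A = {a + b : a, b ∈ A}. With |A| = 3, there are |A|^2 = 9 ordered sum pairs; collecting distinct values, A + A = {-18, -3, -2, 12, 13, 14}, so |A + A| = 6. Thus K = 6/3 = 2. For comparison, the minimum possible |A + A| over all 3-element sets is 2·3 − 1 = 5 (so min K = 5/3), attained only by arithmetic progressions.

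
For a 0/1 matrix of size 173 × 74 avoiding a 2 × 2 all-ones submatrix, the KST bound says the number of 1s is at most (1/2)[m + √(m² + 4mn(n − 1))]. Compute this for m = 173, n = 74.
z(173, 74; 2, 2) ≤ (1/2)[173 + √(173² + 4·173·74·73)] = (1/2)[173 + √3768113] = 1057.0814

Kővári–Sós–Turán: let r_1, ..., r_173 be the row sums and z = Σ r_i the total number of 1s. Each pair of columns can share at most one row with both entries 1 (else a 2×2 all-ones block appears), so Σ_i C(r_i, 2) ≤ C(74, 2) = 2701. By convexity Σ_i C(r_i, 2) ≥ 173·C(z/173, 2) = z(z − 173)/(2·173), giving z² − 173z − 173·74·73 ≤ 0 and hence z ≤ (1/2)[173 + √(29929 + 4·934546)] = (1/2)[173 + √3768113] ≈ (1/2)(173 + 1941.1628) = 1057.0814.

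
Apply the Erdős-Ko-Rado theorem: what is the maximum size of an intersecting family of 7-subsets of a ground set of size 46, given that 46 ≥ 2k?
max |F| = C(45, 6) = 8145060

The Erdős-Ko-Rado theorem states: for n ≥ 2k, an intersecting family of k-subsets of an n-element set has size at most C(n − 1, k − 1), with equality for 'star' families {A ⊆ [n] : |A| = k, i ∈ A} (fix an element i). For n = 46, k = 7: C(45, 6) = 8145060.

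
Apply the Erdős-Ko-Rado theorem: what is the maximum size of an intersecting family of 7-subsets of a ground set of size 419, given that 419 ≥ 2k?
max |F| = C(418, 6) = 7146142307304

Erdős-Ko-Rado (1961): when n ≥ 2k, max |F| = C(n−1, k−1). The bound is attained by the star {A : i ∈ A} for any fixed i ∈ [n]. Here C(419−1, 7−1) = C(418, 6) = 7146142307304.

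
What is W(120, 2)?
W(120, 2) = 120 + 1 = 121

A 2-term AP is any pair of integers, so a monochromatic 2-AP exists iff some colour is used at least twice. With 120 colours, the colouring i ↦ i on {1, ..., 120} uses each colour once, avoiding any monochromatic pair, so W(120, 2) > 120. For {1, ..., 121}, pigeonhole forces two integers of the same colour, which form a monochromatic 2-AP. Hence W(120, 2) = 121.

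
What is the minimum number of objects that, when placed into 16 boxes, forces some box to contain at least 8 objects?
n = (8 − 1)·16 + 1 = 113

By the generalised pigeonhole principle, to guarantee some box contains ≥ r objects we need more than (r − 1) · k objects total. Threshold: n = (r − 1) · k + 1. With r = 8 and k = 16: n = 7 · 16 + 1 = 112 + 1 = 113. For n = 112 = 7 · 16, we can put exactly 7 objects in every box, avoiding 8 in any single one — so 113 is tight.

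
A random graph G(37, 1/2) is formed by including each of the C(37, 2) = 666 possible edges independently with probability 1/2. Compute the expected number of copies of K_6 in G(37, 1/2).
E[# K_6] = C(37, 6) · (1/2)^C(6, 2) = 2324784 / 2^15 = 145299/2048 ≈ 70.946777

For each 6-subset S of vertices (there are C(37, 6) = 2324784 such S), let X_S = 1 if S induces a K_6 (all C(6, 2) = 15 edges present). Then P(X_S = 1) = (1/2)^15 = 1/32768. By linearity of expectation, E[# K_6] = C(37, 6) · (1/2)^15 = 2324784 / 32768 = 145299/2048 ≈ 70.946777.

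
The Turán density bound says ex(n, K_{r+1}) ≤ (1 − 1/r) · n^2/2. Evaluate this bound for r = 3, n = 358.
Turán density bound = (2/3) · 358^2/2 = 128164/3 ≈ 42721.3333

Turán's theorem: ex(n, K_{r+1}) is achieved by the complete r-partite Turán graph T(n, r) with parts as balanced as possible, and is at most (1 − 1/r) · n^2/2. For r = 3, n = 358: the density bound is (2/3) · 128164/2 = 128164/3 ≈ 42721.3333. The integer-valued extremum is e(T(358, 3)) = 42721, which is strictly less than the density bound 128164/3 since 3 ∤ 358 (the parts of T(358, 3) cannot all be equal).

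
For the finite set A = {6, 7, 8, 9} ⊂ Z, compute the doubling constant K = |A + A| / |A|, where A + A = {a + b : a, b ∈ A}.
K = |A + A| / |A| = 7/4

Enumerate A + A = {a + b : a, b ∈ A}. With |A| = 4, there are |A|^2 = 16 ordered sum pairs; collecting distinct values, A + A = {12, 13, 14, 15, 16, 17, 18}, so |A + A| = 7. Thus K = 7/4. Here |A + A| = 2|A| − 1 = 7, the minimum possible — so K = 7/4 is minimal, which holds iff A is an arithmetic progression.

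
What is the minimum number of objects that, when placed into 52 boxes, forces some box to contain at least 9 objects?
n = (9 − 1)·52 + 1 = 417

By the generalised pigeonhole principle, to guarantee some box contains ≥ r objects we need more than (r − 1) · k objects total. Threshold: n = (r − 1) · k + 1. With r = 9 and k = 52: n = 8 · 52 + 1 = 416 + 1 = 417. For n = 416 = 8 · 52, we can put exactly 8 objects in every box, avoiding 9 in any single one — so 417 is tight.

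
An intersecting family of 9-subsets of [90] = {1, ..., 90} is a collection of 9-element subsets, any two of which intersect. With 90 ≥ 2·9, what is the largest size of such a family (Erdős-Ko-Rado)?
max |F| = C(89, 8) = 70625252863

The Erdős-Ko-Rado theorem states: for n ≥ 2k, an intersecting family of k-subsets of an n-element set has size at most C(n − 1, k − 1), with equality for 'star' families {A ⊆ [n] : |A| = k, i ∈ A} (fix an element i). For n = 90, k = 9: C(89, 8) = 70625252863.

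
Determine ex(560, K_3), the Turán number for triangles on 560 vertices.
ex(560, K_3) = ⌊560^2/4⌋ = 78400

Mantel (1907): a triangle-free graph on n vertices has at most ⌊n^2/4⌋ edges, with equality for the complete bipartite graph K_{⌊n/2⌋, ⌈n/2⌉}. For n = 560: ⌊560^2/4⌋ = ⌊313600/4⌋ = 78400. The extremal graph is K_{280, 280}, which has 280·280 = 78400 edges.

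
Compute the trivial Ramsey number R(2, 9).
R(2, 9) = 9

R(2, k) = k for all k ≥ 2: in a 2-colouring of K_k, either some edge is red (a red K_2) or all edges are blue (a blue K_k). And K_{8} coloured all-blue has no blue K_9, so R(2, 9) > 8. Hence R(2, 9) = 9.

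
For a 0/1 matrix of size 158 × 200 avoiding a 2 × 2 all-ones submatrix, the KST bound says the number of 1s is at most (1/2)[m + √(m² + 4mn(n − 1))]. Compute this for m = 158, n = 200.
z(158, 200; 2, 2) ≤ (1/2)[158 + √(158² + 4·158·200·199)] = (1/2)[158 + √25178564] = 2587.9123

Kővári–Sós–Turán: let r_1, ..., r_158 be the row sums and z = Σ r_i the total number of 1s. Each pair of columns can share at most one row with both entries 1 (else a 2×2 all-ones block appears), so Σ_i C(r_i, 2) ≤ C(200, 2) = 19900. By convexity Σ_i C(r_i, 2) ≥ 158·C(z/158, 2) = z(z − 158)/(2·158), giving z² − 158z − 158·200·199 ≤ 0 and hence z ≤ (1/2)[158 + √(24964 + 4·6288400)] = (1/2)[158 + √25178564] ≈ (1/2)(158 + 5017.8246) = 2587.9123.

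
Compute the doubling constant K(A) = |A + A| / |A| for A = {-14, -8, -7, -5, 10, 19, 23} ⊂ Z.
K = |A + A| / |A| = 27/7

Enumerate A + A = {a + b : a, b ∈ A}. With |A| = 7, there are |A|^2 = 49 ordered sum pairs; collecting distinct values, A + A = {-28, -22, -21, -19, -16, -15, -14, -13, -12, -10, -4, 2, 3, 5, 9, 11, 12, 14, 15, 16, 18, 20, 29, 33, 38, 42, 46}, so |A + A| = 27. Thus K = 27/7. For comparison, the minimum possible |A + A| over all 7-element sets is 2·7 − 1 = 13 (so min K = 13/7), attained only by arithmetic progressions.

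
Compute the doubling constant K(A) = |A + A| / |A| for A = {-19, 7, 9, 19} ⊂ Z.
K = |A + A| / |A| = 10/4 = 5/2

Enumerate A + A = {a + b : a, b ∈ A}. With |A| = 4, there are |A|^2 = 16 ordered sum pairs; collecting distinct values, A + A = {-38, -12, -10, 0, 14, 16, 18, 26, 28, 38}, so |A + A| = 10. Thus K = 10/4 = 5/2. For comparison, the minimum possible |A + A| over all 4-element sets is 2·4 − 1 = 7 (so min K = 7/4), attained only by arithmetic progressions.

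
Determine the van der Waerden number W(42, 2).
W(42, 2) = 42 + 1 = 43

A 2-term AP is any pair of integers, so a monochromatic 2-AP exists iff some colour is used at least twice. With 42 colours, the colouring i ↦ i on {1, ..., 42} uses each colour once, avoiding any monochromatic pair, so W(42, 2) > 42. For {1, ..., 43}, pigeonhole forces two integers of the same colour, which form a monochromatic 2-AP. Hence W(42, 2) = 43.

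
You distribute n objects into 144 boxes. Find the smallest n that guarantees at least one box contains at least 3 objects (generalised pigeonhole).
n = (3 − 1)·144 + 1 = 289

By the generalised pigeonhole principle, to guarantee some box contains ≥ r objects we need more than (r − 1) · k objects total. Threshold: n = (r − 1) · k + 1. With r = 3 and k = 144: n = 2 · 144 + 1 = 288 + 1 = 289. For n = 288 = 2 · 144, we can put exactly 2 objects in every box, avoiding 3 in any single one — so 289 is tight.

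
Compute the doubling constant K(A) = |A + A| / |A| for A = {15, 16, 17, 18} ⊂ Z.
K = |A + A| / |A| = 7/4

Enumerate A + A = {a + b : a, b ∈ A}. With |A| = 4, there are |A|^2 = 16 ordered sum pairs; collecting distinct values, A + A = {30, 31, 32, 33, 34, 35, 36}, so |A + A| = 7. Thus K = 7/4. Here |A + A| = 2|A| − 1 = 7, the minimum possible — so K = 7/4 is minimal, which holds iff A is an arithmetic progression.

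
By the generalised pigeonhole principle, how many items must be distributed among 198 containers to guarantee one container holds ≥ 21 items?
n = (21 − 1)·198 + 1 = 3961

By the generalised pigeonhole principle, to guarantee some box contains ≥ r objects we need more than (r − 1) · k objects total. Threshold: n = (r − 1) · k + 1. With r = 21 and k = 198: n = 20 · 198 + 1 = 3960 + 1 = 3961. For n = 3960 = 20 · 198, we can put exactly 20 objects in every box, avoiding 21 in any single one — so 3961 is tight.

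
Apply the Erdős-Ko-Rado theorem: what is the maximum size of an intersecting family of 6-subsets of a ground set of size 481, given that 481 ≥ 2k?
max |F| = C(480, 5) = 207945120096

The Erdős-Ko-Rado theorem states: for n ≥ 2k, an intersecting family of k-subsets of an n-element set has size at most C(n − 1, k − 1), with equality for 'star' families {A ⊆ [n] : |A| = k, i ∈ A} (fix an element i). For n = 481, k = 6: C(480, 5) = 207945120096.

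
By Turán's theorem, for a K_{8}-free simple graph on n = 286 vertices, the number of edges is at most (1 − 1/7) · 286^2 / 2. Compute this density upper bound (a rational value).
Turán density bound = (6/7) · 286^2/2 = 245388/7 ≈ 35055.4286

Turán's theorem: ex(n, K_{r+1}) is achieved by the complete r-partite Turán graph T(n, r) with parts as balanced as possible, and is at most (1 − 1/r) · n^2/2. For r = 7, n = 286: the density bound is (6/7) · 81796/2 = 245388/7 ≈ 35055.4286. The integer-valued extremum is e(T(286, 7)) = 35055, which is strictly less than the density bound 245388/7 since 7 ∤ 286 (the parts of T(286, 7) cannot all be equal).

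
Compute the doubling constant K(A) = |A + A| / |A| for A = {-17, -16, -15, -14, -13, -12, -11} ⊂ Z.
K = |A + A| / |A| = 13/7

Enumerate A + A = {a + b : a, b ∈ A}. With |A| = 7, there are |A|^2 = 49 ordered sum pairs; collecting distinct values, A + A = {-34, -33, -32, -31, -30, -29, -28, -27, -26, -25, -24, -23, -22}, so |A + A| = 13. Thus K = 13/7. Here |A + A| = 2|A| − 1 = 13, the minimum possible — so K = 13/7 is minimal, which holds iff A is an arithmetic progression.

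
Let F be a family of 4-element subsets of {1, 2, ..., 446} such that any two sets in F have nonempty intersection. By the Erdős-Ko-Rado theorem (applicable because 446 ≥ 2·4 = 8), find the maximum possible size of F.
max |F| = C(445, 3) = 14587990

The Erdős-Ko-Rado theorem states: for n ≥ 2k, an intersecting family of k-subsets of an n-element set has size at most C(n − 1, k − 1), with equality for 'star' families {A ⊆ [n] : |A| = k, i ∈ A} (fix an element i). For n = 446, k = 4: C(445, 3) = 14587990.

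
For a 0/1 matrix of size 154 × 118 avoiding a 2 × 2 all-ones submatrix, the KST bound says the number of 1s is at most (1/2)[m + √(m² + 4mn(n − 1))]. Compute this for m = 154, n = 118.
z(154, 118; 2, 2) ≤ (1/2)[154 + √(154² + 4·154·118·117)] = (1/2)[154 + √8528212] = 1537.1551

Kővári–Sós–Turán: let r_1, ..., r_154 be the row sums and z = Σ r_i the total number of 1s. Each pair of columns can share at most one row with both entries 1 (else a 2×2 all-ones block appears), so Σ_i C(r_i, 2) ≤ C(118, 2) = 6903. By convexity Σ_i C(r_i, 2) ≥ 154·C(z/154, 2) = z(z − 154)/(2·154), giving z² − 154z − 154·118·117 ≤ 0 and hence z ≤ (1/2)[154 + √(23716 + 4·2126124)] = (1/2)[154 + √8528212] ≈ (1/2)(154 + 2920.3103) = 1537.1551.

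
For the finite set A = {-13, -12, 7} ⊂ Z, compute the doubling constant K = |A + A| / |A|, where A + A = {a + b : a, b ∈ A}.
K = |A + A| / |A| = 6/3 = 2

Enumerate A + A = {a + b : a, b ∈ A}. With |A| = 3, there are |A|^2 = 9 ordered sum pairs; collecting distinct values, A + A = {-26, -25, -24, -6, -5, 14}, so |A + A| = 6. Thus K = 6/3 = 2. For comparison, the minimum possible |A + A| over all 3-element sets is 2·3 − 1 = 5 (so min K = 5/3), attained only by arithmetic progressions.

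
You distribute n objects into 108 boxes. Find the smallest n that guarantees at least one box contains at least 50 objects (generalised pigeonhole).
n = (50 − 1)·108 + 1 = 5293

By the generalised pigeonhole principle, to guarantee some box contains ≥ r objects we need more than (r − 1) · k objects total. Threshold: n = (r − 1) · k + 1. With r = 50 and k = 108: n = 49 · 108 + 1 = 5292 + 1 = 5293. For n = 5292 = 49 · 108, we can put exactly 49 objects in every box, avoiding 50 in any single one — so 5293 is tight.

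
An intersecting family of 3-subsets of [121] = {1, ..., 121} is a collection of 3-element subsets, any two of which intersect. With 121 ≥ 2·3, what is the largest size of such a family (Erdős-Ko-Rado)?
max |F| = C(120, 2) = 7140

The Erdős-Ko-Rado theorem states: for n ≥ 2k, an intersecting family of k-subsets of an n-element set has size at most C(n − 1, k − 1), with equality for 'star' families {A ⊆ [n] : |A| = k, i ∈ A} (fix an element i). For n = 121, k = 3: C(120, 2) = 7140.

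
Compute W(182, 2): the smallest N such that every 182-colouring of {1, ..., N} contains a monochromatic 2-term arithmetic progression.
W(182, 2) = 182 + 1 = 183

A 2-term AP is any pair of integers, so a monochromatic 2-AP exists iff some colour is used at least twice. With 182 colours, the colouring i ↦ i on {1, ..., 182} uses each colour once, avoiding any monochromatic pair, so W(182, 2) > 182. For {1, ..., 183}, pigeonhole forces two integers of the same colour, which form a monochromatic 2-AP. Hence W(182, 2) = 183.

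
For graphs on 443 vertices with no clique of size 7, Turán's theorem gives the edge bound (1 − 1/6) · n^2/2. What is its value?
Turán density bound = (5/6) · 443^2/2 = 981245/12 ≈ 81770.4167

Turán's theorem: ex(n, K_{r+1}) is achieved by the complete r-partite Turán graph T(n, r) with parts as balanced as possible, and is at most (1 − 1/r) · n^2/2. For r = 6, n = 443: the density bound is (5/6) · 196249/2 = 981245/12 ≈ 81770.4167. The integer-valued extremum is e(T(443, 6)) = 81770, which is strictly less than the density bound 981245/12 since 6 ∤ 443 (the parts of T(443, 6) cannot all be equal).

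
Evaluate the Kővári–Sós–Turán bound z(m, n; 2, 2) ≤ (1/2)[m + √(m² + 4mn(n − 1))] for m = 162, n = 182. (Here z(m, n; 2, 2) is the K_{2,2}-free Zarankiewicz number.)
z(162, 182; 2, 2) ≤ (1/2)[162 + √(162² + 4·162·182·181)] = (1/2)[162 + √21372660] = 2392.5287

Kővári–Sós–Turán: let r_1, ..., r_162 be the row sums and z = Σ r_i the total number of 1s. Each pair of columns can share at most one row with both entries 1 (else a 2×2 all-ones block appears), so Σ_i C(r_i, 2) ≤ C(182, 2) = 16471. By convexity Σ_i C(r_i, 2) ≥ 162·C(z/162, 2) = z(z − 162)/(2·162), giving z² − 162z − 162·182·181 ≤ 0 and hence z ≤ (1/2)[162 + √(26244 + 4·5336604)] = (1/2)[162 + √21372660] ≈ (1/2)(162 + 4623.0574) = 2392.5287.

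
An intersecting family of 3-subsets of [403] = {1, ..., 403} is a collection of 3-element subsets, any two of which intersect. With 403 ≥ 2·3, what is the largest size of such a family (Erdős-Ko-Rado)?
max |F| = C(402, 2) = 80601

The Erdős-Ko-Rado theorem states: for n ≥ 2k, an intersecting family of k-subsets of an n-element set has size at most C(n − 1, k − 1), with equality for 'star' families {A ⊆ [n] : |A| = k, i ∈ A} (fix an element i). For n = 403, k = 3: C(402, 2) = 80601.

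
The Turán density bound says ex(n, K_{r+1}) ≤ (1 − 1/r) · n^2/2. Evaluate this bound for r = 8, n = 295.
Turán density bound = (7/8) · 295^2/2 = 609175/16 ≈ 38073.4375

Turán's theorem: ex(n, K_{r+1}) is achieved by the complete r-partite Turán graph T(n, r) with parts as balanced as possible, and is at most (1 − 1/r) · n^2/2. For r = 8, n = 295: the density bound is (7/8) · 87025/2 = 609175/16 ≈ 38073.4375. The integer-valued extremum is e(T(295, 8)) = 38073, which is strictly less than the density bound 609175/16 since 8 ∤ 295 (the parts of T(295, 8) cannot all be equal).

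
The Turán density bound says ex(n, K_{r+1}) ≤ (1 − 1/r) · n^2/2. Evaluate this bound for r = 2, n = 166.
Turán density bound = (1/2) · 166^2/2 = 6889

Turán's theorem: ex(n, K_{r+1}) is achieved by the complete r-partite Turán graph T(n, r) with parts as balanced as possible, and is at most (1 − 1/r) · n^2/2. For r = 2, n = 166: the density bound is (1/2) · 27556/2 = 6889. Since 2 ∣ 166, the Turán graph T(166, 2) has parts of equal size 83, and its edge count e(T(166, 2)) = 6889 attains the density bound exactly.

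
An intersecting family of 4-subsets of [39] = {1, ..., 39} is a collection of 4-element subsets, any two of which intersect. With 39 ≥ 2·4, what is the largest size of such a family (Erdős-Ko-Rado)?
max |F| = C(38, 3) = 8436

Erdős-Ko-Rado (1961): when n ≥ 2k, max |F| = C(n−1, k−1). The bound is attained by the star {A : i ∈ A} for any fixed i ∈ [n]. Here C(39−1, 4−1) = C(38, 3) = 8436.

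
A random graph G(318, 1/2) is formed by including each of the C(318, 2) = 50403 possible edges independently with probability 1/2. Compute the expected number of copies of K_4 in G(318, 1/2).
E[# K_4] = C(318, 4) · (1/2)^C(4, 2) = 418092885 / 2^6 = 6532701.328125

For each 4-subset S of vertices (there are C(318, 4) = 418092885 such S), let X_S = 1 if S induces a K_4 (all C(4, 2) = 6 edges present). Then P(X_S = 1) = (1/2)^6 = 1/64. By linearity of expectation, E[# K_4] = C(318, 4) · (1/2)^6 = 418092885 / 64 = 6532701.328125.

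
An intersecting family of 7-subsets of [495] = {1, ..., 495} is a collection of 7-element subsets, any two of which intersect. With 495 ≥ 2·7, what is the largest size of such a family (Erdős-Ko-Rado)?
max |F| = C(494, 6) = 19579108171987

The Erdős-Ko-Rado theorem states: for n ≥ 2k, an intersecting family of k-subsets of an n-element set has size at most C(n − 1, k − 1), with equality for 'star' families {A ⊆ [n] : |A| = k, i ∈ A} (fix an element i). For n = 495, k = 7: C(494, 6) = 19579108171987.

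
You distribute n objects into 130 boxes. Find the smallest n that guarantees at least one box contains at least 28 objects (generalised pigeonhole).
n = (28 − 1)·130 + 1 = 3511

By the generalised pigeonhole principle, to guarantee some box contains ≥ r objects we need more than (r − 1) · k objects total. Threshold: n = (r − 1) · k + 1. With r = 28 and k = 130: n = 27 · 130 + 1 = 3510 + 1 = 3511. For n = 3510 = 27 · 130, we can put exactly 27 objects in every box, avoiding 28 in any single one — so 3511 is tight.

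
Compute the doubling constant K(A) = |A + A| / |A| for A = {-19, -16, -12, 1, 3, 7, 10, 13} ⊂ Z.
K = |A + A| / |A| = 31/8

Enumerate A + A = {a + b : a, b ∈ A}. With |A| = 8, there are |A|^2 = 64 ordered sum pairs; collecting distinct values, A + A = {-38, -35, -32, -31, -28, -24, -18, -16, -15, -13, -12, -11, -9, -6, -5, -3, -2, 1, 2, 4, 6, 8, 10, 11, 13, 14, 16, 17, 20, 23, 26}, so |A + A| = 31. Thus K = 31/8. For comparison, the minimum possible |A + A| over all 8-element sets is 2·8 − 1 = 15 (so min K = 15/8), attained only by arithmetic progressions.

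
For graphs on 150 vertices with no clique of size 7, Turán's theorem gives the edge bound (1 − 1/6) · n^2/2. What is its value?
Turán density bound = (5/6) · 150^2/2 = 9375

Turán's theorem: ex(n, K_{r+1}) is achieved by the complete r-partite Turán graph T(n, r) with parts as balanced as possible, and is at most (1 − 1/r) · n^2/2. For r = 6, n = 150: the density bound is (5/6) · 22500/2 = 9375. Since 6 ∣ 150, the Turán graph T(150, 6) has parts of equal size 25, and its edge count e(T(150, 6)) = 9375 attains the density bound exactly.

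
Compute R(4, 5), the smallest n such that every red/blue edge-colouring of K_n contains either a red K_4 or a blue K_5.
R(4, 5) = 25

Lower bound: an explicit 2-colouring of K_{24} (typically a Paley-type or other structured construction) avoids a red K_4 and a blue K_5, showing R(4, 5) > 24.
Upper bound: the simple Erdős–Szekeres recurrence only gives R(4, 5) ≤ 32; the tight bound R(4, 5) ≤ 25 requires a sharper case analysis (or computer search) of 2-colourings of K_{25}.
Hence R(4, 5) = 25.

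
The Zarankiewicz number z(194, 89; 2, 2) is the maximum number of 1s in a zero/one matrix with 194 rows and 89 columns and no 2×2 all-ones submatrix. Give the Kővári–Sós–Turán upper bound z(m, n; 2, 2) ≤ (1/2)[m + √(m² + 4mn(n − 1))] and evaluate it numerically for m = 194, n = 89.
z(194, 89; 2, 2) ≤ (1/2)[194 + √(194² + 4·194·89·88)] = (1/2)[194 + √6115268] = 1333.4534

Kővári–Sós–Turán: let r_1, ..., r_194 be the row sums and z = Σ r_i the total number of 1s. Each pair of columns can share at most one row with both entries 1 (else a 2×2 all-ones block appears), so Σ_i C(r_i, 2) ≤ C(89, 2) = 3916. By convexity Σ_i C(r_i, 2) ≥ 194·C(z/194, 2) = z(z − 194)/(2·194), giving z² − 194z − 194·89·88 ≤ 0 and hence z ≤ (1/2)[194 + √(37636 + 4·1519408)] = (1/2)[194 + √6115268] ≈ (1/2)(194 + 2472.9068) = 1333.4534.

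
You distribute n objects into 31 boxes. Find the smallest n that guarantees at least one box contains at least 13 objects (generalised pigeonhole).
n = (13 − 1)·31 + 1 = 373

By the generalised pigeonhole principle, to guarantee some box contains ≥ r objects we need more than (r − 1) · k objects total. Threshold: n = (r − 1) · k + 1. With r = 13 and k = 31: n = 12 · 31 + 1 = 372 + 1 = 373. For n = 372 = 12 · 31, we can put exactly 12 objects in every box, avoiding 13 in any single one — so 373 is tight.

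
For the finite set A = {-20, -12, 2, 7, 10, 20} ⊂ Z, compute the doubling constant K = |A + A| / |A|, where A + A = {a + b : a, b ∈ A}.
K = |A + A| / |A| = 20/6 = 10/3

Enumerate A + A = {a + b : a, b ∈ A}. With |A| = 6, there are |A|^2 = 36 ordered sum pairs; collecting distinct values, A + A = {-40, -32, -24, -18, -13, -10, -5, -2, 0, 4, 8, 9, 12, 14, 17, 20, 22, 27, 30, 40}, so |A + A| = 20. Thus K = 20/6 = 10/3. For comparison, the minimum possible |A + A| over all 6-element sets is 2·6 − 1 = 11 (so min K = 11/6), attained only by arithmetic progressions.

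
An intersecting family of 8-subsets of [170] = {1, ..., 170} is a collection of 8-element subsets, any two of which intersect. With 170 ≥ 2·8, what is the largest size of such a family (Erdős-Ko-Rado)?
max |F| = C(169, 7) = 688819456468

Erdős-Ko-Rado (1961): when n ≥ 2k, max |F| = C(n−1, k−1). The bound is attained by the star {A : i ∈ A} for any fixed i ∈ [n]. Here C(170−1, 8−1) = C(169, 7) = 688819456468.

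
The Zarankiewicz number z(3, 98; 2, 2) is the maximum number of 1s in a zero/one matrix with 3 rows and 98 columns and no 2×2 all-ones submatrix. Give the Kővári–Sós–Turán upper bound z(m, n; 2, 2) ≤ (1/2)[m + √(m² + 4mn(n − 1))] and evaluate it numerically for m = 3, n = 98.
z(3, 98; 2, 2) ≤ (1/2)[3 + √(3² + 4·3·98·97)] = (1/2)[3 + √114081] = 170.3794

Kővári–Sós–Turán: let r_1, ..., r_3 be the row sums and z = Σ r_i the total number of 1s. Each pair of columns can share at most one row with both entries 1 (else a 2×2 all-ones block appears), so Σ_i C(r_i, 2) ≤ C(98, 2) = 4753. By convexity Σ_i C(r_i, 2) ≥ 3·C(z/3, 2) = z(z − 3)/(2·3), giving z² − 3z − 3·98·97 ≤ 0 and hence z ≤ (1/2)[3 + √(9 + 4·28518)] = (1/2)[3 + √114081] ≈ (1/2)(3 + 337.7588) = 170.3794.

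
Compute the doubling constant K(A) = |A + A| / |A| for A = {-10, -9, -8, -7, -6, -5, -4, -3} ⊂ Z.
K = |A + A| / |A| = 15/8

Enumerate A + A = {a + b : a, b ∈ A}. With |A| = 8, there are |A|^2 = 64 ordered sum pairs; collecting distinct values, A + A = {-20, -19, -18, -17, -16, -15, -14, -13, -12, -11, -10, -9, -8, -7, -6}, so |A + A| = 15. Thus K = 15/8. Here |A + A| = 2|A| − 1 = 15, the minimum possible — so K = 15/8 is minimal, which holds iff A is an arithmetic progression.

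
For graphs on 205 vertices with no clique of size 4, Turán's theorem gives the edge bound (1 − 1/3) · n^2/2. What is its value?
Turán density bound = (2/3) · 205^2/2 = 42025/3 ≈ 14008.3333

Turán's theorem: ex(n, K_{r+1}) is achieved by the complete r-partite Turán graph T(n, r) with parts as balanced as possible, and is at most (1 − 1/r) · n^2/2. For r = 3, n = 205: the density bound is (2/3) · 42025/2 = 42025/3 ≈ 14008.3333. The integer-valued extremum is e(T(205, 3)) = 14008, which is strictly less than the density bound 42025/3 since 3 ∤ 205 (the parts of T(205, 3) cannot all be equal).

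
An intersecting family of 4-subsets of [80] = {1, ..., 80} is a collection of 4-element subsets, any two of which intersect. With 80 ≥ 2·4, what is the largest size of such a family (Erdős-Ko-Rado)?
max |F| = C(79, 3) = 79079

The Erdős-Ko-Rado theorem states: for n ≥ 2k, an intersecting family of k-subsets of an n-element set has size at most C(n − 1, k − 1), with equality for 'star' families {A ⊆ [n] : |A| = k, i ∈ A} (fix an element i). For n = 80, k = 4: C(79, 3) = 79079.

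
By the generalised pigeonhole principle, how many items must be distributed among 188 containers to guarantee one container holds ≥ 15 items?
n = (15 − 1)·188 + 1 = 2633

By the generalised pigeonhole principle, to guarantee some box contains ≥ r objects we need more than (r − 1) · k objects total. Threshold: n = (r − 1) · k + 1. With r = 15 and k = 188: n = 14 · 188 + 1 = 2632 + 1 = 2633. For n = 2632 = 14 · 188, we can put exactly 14 objects in every box, avoiding 15 in any single one — so 2633 is tight.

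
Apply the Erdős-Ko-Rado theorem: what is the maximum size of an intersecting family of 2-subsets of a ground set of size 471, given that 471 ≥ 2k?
max |F| = C(470, 1) = 470

Erdős-Ko-Rado (1961): when n ≥ 2k, max |F| = C(n−1, k−1). The bound is attained by the star {A : i ∈ A} for any fixed i ∈ [n]. Here C(471−1, 2−1) = C(470, 1) = 470.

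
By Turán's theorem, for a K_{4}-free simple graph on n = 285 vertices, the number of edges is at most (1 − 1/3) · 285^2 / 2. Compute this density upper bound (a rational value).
Turán density bound = (2/3) · 285^2/2 = 27075

Turán's theorem: ex(n, K_{r+1}) is achieved by the complete r-partite Turán graph T(n, r) with parts as balanced as possible, and is at most (1 − 1/r) · n^2/2. For r = 3, n = 285: the density bound is (2/3) · 81225/2 = 27075. Since 3 ∣ 285, the Turán graph T(285, 3) has parts of equal size 95, and its edge count e(T(285, 3)) = 27075 attains the density bound exactly.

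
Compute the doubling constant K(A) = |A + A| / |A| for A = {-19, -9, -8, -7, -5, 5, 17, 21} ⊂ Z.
K = |A + A| / |A| = 30/8 = 15/4

Enumerate A + A = {a + b : a, b ∈ A}. With |A| = 8, there are |A|^2 = 64 ordered sum pairs; collecting distinct values, A + A = {-38, -28, -27, -26, -24, -18, -17, -16, -15, -14, -13, -12, -10, -4, -3, -2, 0, 2, 8, 9, 10, 12, 13, 14, 16, 22, 26, 34, 38, 42}, so |A + A| = 30. Thus K = 30/8 = 15/4. For comparison, the minimum possible |A + A| over all 8-element sets is 2·8 − 1 = 15 (so min K = 15/8), attained only by arithmetic progressions.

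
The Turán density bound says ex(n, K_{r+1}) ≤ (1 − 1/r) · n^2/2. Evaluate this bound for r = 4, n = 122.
Turán density bound = (3/4) · 122^2/2 = 11163/2 ≈ 5581.5

Turán's theorem: ex(n, K_{r+1}) is achieved by the complete r-partite Turán graph T(n, r) with parts as balanced as possible, and is at most (1 − 1/r) · n^2/2. For r = 4, n = 122: the density bound is (3/4) · 14884/2 = 11163/2 ≈ 5581.5. The integer-valued extremum is e(T(122, 4)) = 5581, which is strictly less than the density bound 11163/2 since 4 ∤ 122 (the parts of T(122, 4) cannot all be equal).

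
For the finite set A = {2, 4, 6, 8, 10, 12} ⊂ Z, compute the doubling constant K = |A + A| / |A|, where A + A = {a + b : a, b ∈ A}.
K = |A + A| / |A| = 11/6

Enumerate A + A = {a + b : a, b ∈ A}. With |A| = 6, there are |A|^2 = 36 ordered sum pairs; collecting distinct values, A + A = {4, 6, 8, 10, 12, 14, 16, 18, 20, 22, 24}, so |A + A| = 11. Thus K = 11/6. Here |A + A| = 2|A| − 1 = 11, the minimum possible — so K = 11/6 is minimal, which holds iff A is an arithmetic progression.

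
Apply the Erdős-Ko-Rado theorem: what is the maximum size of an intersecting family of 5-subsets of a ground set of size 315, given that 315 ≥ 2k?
max |F| = C(314, 4) = 397354126

Erdős-Ko-Rado (1961): when n ≥ 2k, max |F| = C(n−1, k−1). The bound is attained by the star {A : i ∈ A} for any fixed i ∈ [n]. Here C(315−1, 5−1) = C(314, 4) = 397354126.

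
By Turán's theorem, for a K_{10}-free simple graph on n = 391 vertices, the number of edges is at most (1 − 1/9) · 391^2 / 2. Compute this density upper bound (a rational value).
Turán density bound = (8/9) · 391^2/2 = 611524/9 ≈ 67947.1111

Turán's theorem: ex(n, K_{r+1}) is achieved by the complete r-partite Turán graph T(n, r) with parts as balanced as possible, and is at most (1 − 1/r) · n^2/2. For r = 9, n = 391: the density bound is (8/9) · 152881/2 = 611524/9 ≈ 67947.1111. The integer-valued extremum is e(T(391, 9)) = 67946, which is strictly less than the density bound 611524/9 since 9 ∤ 391 (the parts of T(391, 9) cannot all be equal).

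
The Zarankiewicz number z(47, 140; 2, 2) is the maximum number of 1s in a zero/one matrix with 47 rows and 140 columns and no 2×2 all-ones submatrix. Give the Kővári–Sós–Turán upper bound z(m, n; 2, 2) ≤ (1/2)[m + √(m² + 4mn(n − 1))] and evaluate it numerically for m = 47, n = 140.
z(47, 140; 2, 2) ≤ (1/2)[47 + √(47² + 4·47·140·139)] = (1/2)[47 + √3660689] = 980.1464

Kővári–Sós–Turán: let r_1, ..., r_47 be the row sums and z = Σ r_i the total number of 1s. Each pair of columns can share at most one row with both entries 1 (else a 2×2 all-ones block appears), so Σ_i C(r_i, 2) ≤ C(140, 2) = 9730. By convexity Σ_i C(r_i, 2) ≥ 47·C(z/47, 2) = z(z − 47)/(2·47), giving z² − 47z − 47·140·139 ≤ 0 and hence z ≤ (1/2)[47 + √(2209 + 4·914620)] = (1/2)[47 + √3660689] ≈ (1/2)(47 + 1913.2927) = 980.1464.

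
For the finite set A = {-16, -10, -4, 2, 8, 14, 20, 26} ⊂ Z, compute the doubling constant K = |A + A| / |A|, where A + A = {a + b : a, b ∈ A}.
K = |A + A| / |A| = 15/8

Enumerate A + A = {a + b : a, b ∈ A}. With |A| = 8, there are |A|^2 = 64 ordered sum pairs; collecting distinct values, A + A = {-32, -26, -20, -14, -8, -2, 4, 10, 16, 22, 28, 34, 40, 46, 52}, so |A + A| = 15. Thus K = 15/8. Here |A + A| = 2|A| − 1 = 15, the minimum possible — so K = 15/8 is minimal, which holds iff A is an arithmetic progression.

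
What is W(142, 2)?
W(142, 2) = 142 + 1 = 143

A 2-term AP is any pair of integers, so a monochromatic 2-AP exists iff some colour is used at least twice. With 142 colours, the colouring i ↦ i on {1, ..., 142} uses each colour once, avoiding any monochromatic pair, so W(142, 2) > 142. For {1, ..., 143}, pigeonhole forces two integers of the same colour, which form a monochromatic 2-AP. Hence W(142, 2) = 143.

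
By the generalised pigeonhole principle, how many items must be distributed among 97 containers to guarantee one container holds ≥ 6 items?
n = (6 − 1)·97 + 1 = 486

By the generalised pigeonhole principle, to guarantee some box contains ≥ r objects we need more than (r − 1) · k objects total. Threshold: n = (r − 1) · k + 1. With r = 6 and k = 97: n = 5 · 97 + 1 = 485 + 1 = 486. For n = 485 = 5 · 97, we can put exactly 5 objects in every box, avoiding 6 in any single one — so 486 is tight.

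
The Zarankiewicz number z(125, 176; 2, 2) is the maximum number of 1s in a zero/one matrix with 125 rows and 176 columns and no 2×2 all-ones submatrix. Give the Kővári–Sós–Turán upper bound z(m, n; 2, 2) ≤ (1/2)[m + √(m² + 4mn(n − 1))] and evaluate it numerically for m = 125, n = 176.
z(125, 176; 2, 2) ≤ (1/2)[125 + √(125² + 4·125·176·175)] = (1/2)[125 + √15415625] = 2025.6368

Kővári–Sós–Turán: let r_1, ..., r_125 be the row sums and z = Σ r_i the total number of 1s. Each pair of columns can share at most one row with both entries 1 (else a 2×2 all-ones block appears), so Σ_i C(r_i, 2) ≤ C(176, 2) = 15400. By convexity Σ_i C(r_i, 2) ≥ 125·C(z/125, 2) = z(z − 125)/(2·125), giving z² − 125z − 125·176·175 ≤ 0 and hence z ≤ (1/2)[125 + √(15625 + 4·3850000)] = (1/2)[125 + √15415625] ≈ (1/2)(125 + 3926.2737) = 2025.6368.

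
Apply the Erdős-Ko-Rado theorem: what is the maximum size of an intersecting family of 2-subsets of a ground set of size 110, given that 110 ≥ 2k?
max |F| = C(109, 1) = 109

Erdős-Ko-Rado (1961): when n ≥ 2k, max |F| = C(n−1, k−1). The bound is attained by the star {A : i ∈ A} for any fixed i ∈ [n]. Here C(110−1, 2−1) = C(109, 1) = 109.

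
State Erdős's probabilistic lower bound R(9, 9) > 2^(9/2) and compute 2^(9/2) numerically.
2^(9/2) = 22.6274; so R(9, 9) > 22.6274

Colour each edge of K_n uniformly at random with red/blue. The expected number of monochromatic K_9 is C(n, 9) · 2 · 2^(−C(9,2)). If C(n, 9) · 2^(1 − C(9,2)) < 1, then with positive probability no monochromatic K_9 exists, so R(9, 9) > n. The standard estimate C(n, 9) ≤ n^9/9! shows this inequality holds whenever n ≤ 2^(9/2) (since 9! · 2^(C(9,2) − 1) > 2^(9^2/2) ≥ n^9). Hence R(9, 9) > 2^(9/2) = 22.6274.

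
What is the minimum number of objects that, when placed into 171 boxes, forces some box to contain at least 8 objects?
n = (8 − 1)·171 + 1 = 1198

By the generalised pigeonhole principle, to guarantee some box contains ≥ r objects we need more than (r − 1) · k objects total. Threshold: n = (r − 1) · k + 1. With r = 8 and k = 171: n = 7 · 171 + 1 = 1197 + 1 = 1198. For n = 1197 = 7 · 171, we can put exactly 7 objects in every box, avoiding 8 in any single one — so 1198 is tight.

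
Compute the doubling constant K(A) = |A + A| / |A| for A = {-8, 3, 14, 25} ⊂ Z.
K = |A + A| / |A| = 7/4

Enumerate A + A = {a + b : a, b ∈ A}. With |A| = 4, there are |A|^2 = 16 ordered sum pairs; collecting distinct values, A + A = {-16, -5, 6, 17, 28, 39, 50}, so |A + A| = 7. Thus K = 7/4. Here |A + A| = 2|A| − 1 = 7, the minimum possible — so K = 7/4 is minimal, which holds iff A is an arithmetic progression.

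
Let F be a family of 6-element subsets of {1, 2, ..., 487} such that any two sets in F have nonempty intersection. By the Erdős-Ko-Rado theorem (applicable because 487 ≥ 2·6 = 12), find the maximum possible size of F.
max |F| = C(486, 5) = 221327965782

Erdős-Ko-Rado (1961): when n ≥ 2k, max |F| = C(n−1, k−1). The bound is attained by the star {A : i ∈ A} for any fixed i ∈ [n]. Here C(487−1, 6−1) = C(486, 5) = 221327965782.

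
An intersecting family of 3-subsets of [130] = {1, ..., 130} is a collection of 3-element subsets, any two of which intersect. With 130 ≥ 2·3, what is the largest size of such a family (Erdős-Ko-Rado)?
max |F| = C(129, 2) = 8256

Erdős-Ko-Rado (1961): when n ≥ 2k, max |F| = C(n−1, k−1). The bound is attained by the star {A : i ∈ A} for any fixed i ∈ [n]. Here C(130−1, 3−1) = C(129, 2) = 8256.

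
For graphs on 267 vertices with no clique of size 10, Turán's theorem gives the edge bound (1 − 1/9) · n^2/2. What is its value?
Turán density bound = (8/9) · 267^2/2 = 31684

Turán's theorem: ex(n, K_{r+1}) is achieved by the complete r-partite Turán graph T(n, r) with parts as balanced as possible, and is at most (1 − 1/r) · n^2/2. For r = 9, n = 267: the density bound is (8/9) · 71289/2 = 31684. The integer-valued extremum is e(T(267, 9)) = 31683, which is strictly less than the density bound 31684 since 9 ∤ 267 (the parts of T(267, 9) cannot all be equal).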